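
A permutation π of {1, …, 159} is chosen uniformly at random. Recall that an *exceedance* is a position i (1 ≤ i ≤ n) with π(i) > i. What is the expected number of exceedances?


Write X = Σ_{i=1}^{159} X_i, where X_i = 1_{π(i) > i}.
For each fixed i, π(i) is uniform over {1, …, 159} (marginal of a uniform permutation), so P[π(i) > i] = (n − i)/n. Summing: Σ_{i=1}^{159} (n − i)/n = (0 + 1 + … + 158)/159 = 159(159 − 1)/(2·159) = (159 − 1)/2.
Hence E[X] = Σ_{i=1}^{159} (159 − i)/159 = 79 ≈ 79.0000.

E[X] = 79 = 79.0000.


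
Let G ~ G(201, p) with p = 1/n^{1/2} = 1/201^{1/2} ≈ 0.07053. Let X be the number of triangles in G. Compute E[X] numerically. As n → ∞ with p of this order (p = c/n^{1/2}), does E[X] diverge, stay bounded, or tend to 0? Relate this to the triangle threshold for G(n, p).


Number of potential triangles: C(201, 3) = 1333300.
Each occurs with probability p³ ≈ (0.07053)³ ≈ 3.509182e-04.
By linearity: E[X] = C(201, 3)·p³ ≈ 1333300 · 3.509182e-04 ≈ 467.8793.
Since α = 1/2 < 1, p = c/n^{1/2} ≫ 1/n is above the triangle threshold p ~ 1/n. Asymptotically E[X] ~ (c³/6)·n^{3(1−α)} = (1³/6)·n^{1.5} → ∞; triangles are abundant w.h.p.

E[X] ≈ 467.8793; in regime p = Θ(1/n^{1/2}) E[X] diverges (above the triangle threshold p ~ 1/n).


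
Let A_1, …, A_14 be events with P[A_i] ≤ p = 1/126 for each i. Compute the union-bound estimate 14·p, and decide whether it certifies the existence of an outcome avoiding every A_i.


Union bound: P[∪_{i=1}^{14} A_i] ≤ Σ_i P[A_i] ≤ 14·p = 14·(1/126) = 1/9.
Numerically: 1/9 ≈ 0.11111.
Is 1/9 < 1? YES.
Since P[∪ A_i] ≤ 1/9 < 1, the complement has P[∩ A_i^c] ≥ 1 − 1/9 = 8/9 > 0, so some outcome avoids every A_i.

14·p = 1/9 ≈ 0.11111; existence CERTIFIED by the union bound.


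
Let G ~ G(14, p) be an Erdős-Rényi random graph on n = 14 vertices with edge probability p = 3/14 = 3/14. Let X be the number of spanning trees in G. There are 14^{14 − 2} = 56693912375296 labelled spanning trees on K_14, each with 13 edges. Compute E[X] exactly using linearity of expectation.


K_14 has 14^{14 − 2} = 56693912375296 labelled spanning trees.
For each such spanning tree H, let X_H = 1 if all 13 edges of H are present in G. Then P[X_H = 1] = p^{13} = (3/14)^{13} = 1594323/793714773254144.
By linearity of expectation: E[X] = Σ_H E[X_H] = 56693912375296 · p^{13} = 56693912375296 · 1594323/793714773254144 = 1594323/14.
Numerically: E[X] ≈ 1.14e+05.

E[X] = 56693912375296 · (3/14)^{13} = 1594323/14 ≈ 1.14e+05.


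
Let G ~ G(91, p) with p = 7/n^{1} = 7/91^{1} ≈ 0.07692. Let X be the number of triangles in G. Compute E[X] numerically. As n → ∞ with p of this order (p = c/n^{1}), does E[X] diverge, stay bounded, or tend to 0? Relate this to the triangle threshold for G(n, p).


Number of potential triangles: C(91, 3) = 121485.
Each occurs with probability p³ ≈ (0.07692)³ ≈ 4.551661e-04.
By linearity: E[X] = C(91, 3)·p³ ≈ 121485 · 4.551661e-04 ≈ 55.2959.
Here α = 1, so p = 7/n is exactly at the triangle threshold p ~ 1/n. Asymptotically E[X] → c³/6 = 7³/6 = 343/6 ≈ 57.1667, a bounded constant. In this regime the triangle count is asymptotically Poisson(c³/6).

E[X] ≈ 55.2959; in regime p = Θ(1/n^{1}) E[X] stays bounded (at the triangle threshold p ~ 1/n).


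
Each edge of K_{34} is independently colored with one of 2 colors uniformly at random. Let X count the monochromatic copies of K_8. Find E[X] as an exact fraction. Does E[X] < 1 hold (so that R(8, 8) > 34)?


E[X] = C(34, 8) · 2^{1 − 28} = 18156204 · 2^{−27} = 18156204/134217728.
As a reduced fraction: E[X] = 4539051/33554432 ≈ 0.1353.
Is E[X] < 1? YES.
Since E[X] < 1, there exists a 2-coloring of K_{34} with no monochromatic K_8; hence R(8, 8) > 34.

E[X] = 4539051/33554432 ≈ 0.1353; E[X] < 1, so R(8, 8) > 34.


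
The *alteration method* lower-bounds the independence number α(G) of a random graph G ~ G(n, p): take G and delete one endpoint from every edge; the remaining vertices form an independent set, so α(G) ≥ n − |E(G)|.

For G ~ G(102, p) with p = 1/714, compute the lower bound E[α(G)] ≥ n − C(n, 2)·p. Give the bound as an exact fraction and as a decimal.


E[|E(G)|] = C(102, 2)·p = 5151 · (1/714) = 101/14.
E[α(G)] ≥ n − E[|E(G)|] = 102 − 101/14 = 1327/14.
Numerically: ≈ 94.785714.
(This is only a lower bound; the true E[α(G)] may be larger.)

E[α(G)] ≥ 1327/14 ≈ 94.785714.


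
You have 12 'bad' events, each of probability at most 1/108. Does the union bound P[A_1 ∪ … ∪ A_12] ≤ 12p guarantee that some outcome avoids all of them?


Union bound: P[∪_{i=1}^{12} A_i] ≤ Σ_i P[A_i] ≤ 12·p = 12·(1/108) = 1/9.
Numerically: 1/9 ≈ 0.11111.
Is 1/9 < 1? YES.
Since P[∪ A_i] ≤ 1/9 < 1, the complement has P[∩ A_i^c] ≥ 1 − 1/9 = 8/9 > 0, so some outcome avoids every A_i.

12·p = 1/9 ≈ 0.11111; existence CERTIFIED by the union bound.


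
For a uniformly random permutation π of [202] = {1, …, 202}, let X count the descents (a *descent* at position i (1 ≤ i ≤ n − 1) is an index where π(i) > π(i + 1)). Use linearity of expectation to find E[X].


Write X = Σ X_I over i = 1, …, 201, with X_I the indicator of one descent.
There are 201 indicators.
For each fixed i, the pair (π(i), π(i+1)) is a uniformly random ordered pair of distinct values from {1, …, 202}; by symmetry P[π(i) > π(i+1)] = 1/2.
By linearity: E[X] = 201 · (1/2) = (202 − 1) · (1/2) = 201/2 ≈ 100.50000.

E[X] = 201/2 = 100.50000.


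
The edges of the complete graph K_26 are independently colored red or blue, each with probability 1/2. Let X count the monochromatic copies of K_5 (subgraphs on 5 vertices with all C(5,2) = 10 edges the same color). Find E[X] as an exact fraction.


Let X = Σ_S X_S over the C(26, 5) = 65780 subsets S of size 5, where X_S = 1 if the K_5 on S is monochromatic.
For a fixed S, the K_5 on S has C(5, 2) = 10 edges. P[all 10 edges red] = (1/2)^10, and likewise for blue, so P[monochromatic] = 2·(1/2)^10 = 2^{1 − 10} = 1/512.
By linearity of expectation: E[X] = C(26, 5) · 2^{1 − 10} = 65780 · 1/512 = 16445/128.
Numerically: E[X] ≈ 128.476562.

E[X] = C(26,5)·2^(1−C(5,2)) = 16445/128 ≈ 128.476562.


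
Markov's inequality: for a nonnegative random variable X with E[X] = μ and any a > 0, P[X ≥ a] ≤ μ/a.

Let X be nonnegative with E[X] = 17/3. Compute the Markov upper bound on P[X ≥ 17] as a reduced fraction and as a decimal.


μ = E[X] = 17/3, a = 17.
Markov: P[X ≥ 17] ≤ μ/a = (17/3)/17 = 1/3.
Numerically: ≈ 0.333333.
(Since a = 17 > μ = 5.666667, the bound 1/3 is < 1 and informative.)

P[X ≥ 17] ≤ 1/3 ≈ 0.333333.


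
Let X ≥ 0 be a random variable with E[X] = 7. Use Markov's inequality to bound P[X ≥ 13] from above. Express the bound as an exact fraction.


μ = E[X] = 7, a = 13.
Markov: P[X ≥ 13] ≤ μ/a = (7)/13 = 7/13.
Numerically: ≈ 0.5385.
(Since a = 13 > μ = 7.0000, the bound 7/13 is < 1 and informative.)

P[X ≥ 13] ≤ 7/13 ≈ 0.5385.


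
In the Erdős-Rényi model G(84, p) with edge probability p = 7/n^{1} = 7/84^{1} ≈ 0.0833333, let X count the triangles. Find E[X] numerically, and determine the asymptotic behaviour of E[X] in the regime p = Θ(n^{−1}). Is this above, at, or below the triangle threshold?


Number of potential triangles: C(84, 3) = 95284.
Each occurs with probability p³ ≈ (0.0833333)³ ≈ 5.78703704e-04.
By linearity: E[X] = C(84, 3)·p³ ≈ 95284 · 5.78703704e-04 ≈ 55.141204.
Here α = 1, so p = 7/n is exactly at the triangle threshold p ~ 1/n. Asymptotically E[X] → c³/6 = 7³/6 = 343/6 ≈ 57.166667, a bounded constant. In this regime the triangle count is asymptotically Poisson(c³/6).

E[X] ≈ 55.141204; in regime p = Θ(1/n^{1}) E[X] stays bounded (at the triangle threshold p ~ 1/n).


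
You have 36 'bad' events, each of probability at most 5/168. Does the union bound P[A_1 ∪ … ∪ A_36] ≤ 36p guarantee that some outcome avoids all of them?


Union bound: P[∪_{i=1}^{36} A_i] ≤ Σ_i P[A_i] ≤ 36·p = 36·(5/168) = 15/14.
Numerically: 15/14 ≈ 1.071.
Is 15/14 < 1? NO.
Since the bound 15/14 is ≥ 1, the union bound is uninformative here; it does NOT by itself certify existence.

36·p = 15/14 ≈ 1.071; existence NOT certified by the union bound.


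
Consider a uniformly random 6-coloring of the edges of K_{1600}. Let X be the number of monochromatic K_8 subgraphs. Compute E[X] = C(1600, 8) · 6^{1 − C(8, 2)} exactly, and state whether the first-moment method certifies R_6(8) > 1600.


E[X] = C(1600, 8) · 6^{1 − 28} = 1046712188466516943800 · 6^{−27} = 1046712188466516943800/1023490369077469249536.
As a reduced fraction: E[X] = 4845889761419059925/4738381338321616896 ≈ 1.023.
Is E[X] < 1? NO.
Since E[X] ≥ 1, the first-moment bound is inconclusive at n = 1600; it does NOT by itself certify R_6(8) > 1600.

E[X] = 4845889761419059925/4738381338321616896 ≈ 1.023; E[X] ≥ 1; first-moment method inconclusive here.


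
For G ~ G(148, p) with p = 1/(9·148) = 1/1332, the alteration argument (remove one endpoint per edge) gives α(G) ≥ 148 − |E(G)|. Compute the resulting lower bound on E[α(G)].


E[|E(G)|] = C(148, 2)·p = 10878 · (1/1332) = 49/6.
E[α(G)] ≥ n − E[|E(G)|] = 148 − 49/6 = 839/6.
Numerically: ≈ 139.83333.
(This is only a lower bound; the true E[α(G)] may be larger.)

E[α(G)] ≥ 839/6 ≈ 139.83333.


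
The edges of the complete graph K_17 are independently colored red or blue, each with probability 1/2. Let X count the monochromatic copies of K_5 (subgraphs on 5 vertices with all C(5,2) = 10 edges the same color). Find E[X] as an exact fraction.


Let X = Σ_S X_S over the C(17, 5) = 6188 subsets S of size 5, where X_S = 1 if the K_5 on S is monochromatic.
For a fixed S, the K_5 on S has C(5, 2) = 10 edges. P[all 10 edges red] = (1/2)^10, and likewise for blue, so P[monochromatic] = 2·(1/2)^10 = 2^{1 − 10} = 1/512.
By linearity: E[X] = C(17, 5) · 2^{1 − 10} = 6188 · 1/512 = 1547/128.
Numerically: E[X] ≈ 12.085938.

E[X] = C(17,5)·2^(1−C(5,2)) = 1547/128 ≈ 12.085938.


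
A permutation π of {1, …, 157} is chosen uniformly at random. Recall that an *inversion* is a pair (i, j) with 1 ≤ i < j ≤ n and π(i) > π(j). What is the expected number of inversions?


Write X = Σ X_I over the C(157, 2) = 12246 pairs i < j, with X_I the indicator of one inversion.
There are 12246 indicators.
For each fixed pair i < j, the values π(i) and π(j) are two distinct elements of {1, …, 157} in uniformly random order; by symmetry P[π(i) > π(j)] = 1/2.
By linearity: E[X] = 12246 · (1/2) = C(157, 2) · (1/2) = 12246/2 = 6123 ≈ 6123.000.

E[X] = 6123 = 6123.000.


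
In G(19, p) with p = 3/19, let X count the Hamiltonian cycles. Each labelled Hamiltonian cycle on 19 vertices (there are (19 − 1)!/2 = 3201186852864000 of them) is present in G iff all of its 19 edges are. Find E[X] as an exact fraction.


K_19 has (19 − 1)!/2 = 3201186852864000 labelled Hamiltonian cycles.
For each such Hamiltonian cycle H, let X_H = 1 if all 19 edges of H are present in G. Then P[X_H = 1] = p^{19} = (3/19)^{19} = 1162261467/1978419655660313589123979.
By linearity of expectation: E[X] = Σ_H E[X_H] = 3201186852864000 · p^{19} = 3201186852864000 · 1162261467/1978419655660313589123979 = 3720616127750825791488000/1978419655660313589123979.
Numerically: E[X] ≈ 1.881.

E[X] = 3201186852864000 · (3/19)^{19} = 3720616127750825791488000/1978419655660313589123979 ≈ 1.881.


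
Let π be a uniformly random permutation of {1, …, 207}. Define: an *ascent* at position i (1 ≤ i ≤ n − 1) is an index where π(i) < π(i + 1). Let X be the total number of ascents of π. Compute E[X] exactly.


Write X = Σ X_I over i = 1, …, 206, with X_I the indicator of one ascent.
There are 206 indicators.
For each fixed i, the pair (π(i), π(i+1)) is a uniformly random ordered pair of distinct values from {1, …, 207}; by symmetry P[π(i) < π(i+1)] = 1/2.
By linearity: E[X] = 206 · (1/2) = (207 − 1) · (1/2) = 103 ≈ 103.00000.

E[X] = 103 = 103.00000.


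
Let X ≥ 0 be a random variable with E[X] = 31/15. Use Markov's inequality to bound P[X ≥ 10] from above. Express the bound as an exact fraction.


μ = E[X] = 31/15, a = 10.
Markov: P[X ≥ 10] ≤ μ/a = (31/15)/10 = 31/150.
Numerically: ≈ 0.20667.
(Since a = 10 > μ = 2.06667, the bound 31/150 is < 1 and informative.)

P[X ≥ 10] ≤ 31/150 ≈ 0.20667.


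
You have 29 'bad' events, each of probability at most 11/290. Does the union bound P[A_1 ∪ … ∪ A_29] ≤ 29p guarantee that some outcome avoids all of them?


Union bound: P[∪_{i=1}^{29} A_i] ≤ Σ_i P[A_i] ≤ 29·p = 29·(11/290) = 11/10.
Numerically: 11/10 ≈ 1.1000000.
Is 11/10 < 1? NO.
Since the bound 11/10 is ≥ 1, the union bound is uninformative here; it does NOT by itself certify existence.

29·p = 11/10 ≈ 1.1000000; existence NOT certified by the union bound.


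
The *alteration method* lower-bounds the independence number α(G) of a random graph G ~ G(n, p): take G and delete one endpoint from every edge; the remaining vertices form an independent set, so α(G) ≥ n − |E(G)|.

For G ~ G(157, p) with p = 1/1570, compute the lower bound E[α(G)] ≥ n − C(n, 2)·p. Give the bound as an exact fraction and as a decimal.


E[|E(G)|] = C(157, 2)·p = 12246 · (1/1570) = 39/5.
E[α(G)] ≥ n − E[|E(G)|] = 157 − 39/5 = 746/5.
Numerically: ≈ 149.20000.
(This is only a lower bound; the true E[α(G)] may be larger.)

E[α(G)] ≥ 746/5 ≈ 149.20000.


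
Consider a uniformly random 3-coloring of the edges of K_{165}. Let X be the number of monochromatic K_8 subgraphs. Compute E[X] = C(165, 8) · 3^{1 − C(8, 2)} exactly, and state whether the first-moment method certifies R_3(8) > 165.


E[X] = C(165, 8) · 3^{1 − 28} = 11468588169060 · 3^{−27} = 11468588169060/7625597484987.
As a reduced fraction: E[X] = 141587508260/94143178827 ≈ 1.503959.
Is E[X] < 1? NO.
Since E[X] ≥ 1, the first-moment bound is inconclusive at n = 165; it does NOT by itself certify R_3(8) > 165.

E[X] = 141587508260/94143178827 ≈ 1.503959; E[X] ≥ 1; first-moment method inconclusive here.


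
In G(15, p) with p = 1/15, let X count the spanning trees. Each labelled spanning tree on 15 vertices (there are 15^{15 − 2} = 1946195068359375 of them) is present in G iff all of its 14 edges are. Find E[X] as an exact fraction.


K_15 has 15^{15 − 2} = 1946195068359375 labelled spanning trees.
For each such spanning tree H, let X_H = 1 if all 14 edges of H are present in G. Then P[X_H = 1] = p^{14} = (1/15)^{14} = 1/29192926025390625.
By linearity: E[X] = Σ_H E[X_H] = 1946195068359375 · p^{14} = 1946195068359375 · 1/29192926025390625 = 1/15.
Numerically: E[X] ≈ 0.06667.

E[X] = 1946195068359375 · (1/15)^{14} = 1/15 ≈ 0.06667.


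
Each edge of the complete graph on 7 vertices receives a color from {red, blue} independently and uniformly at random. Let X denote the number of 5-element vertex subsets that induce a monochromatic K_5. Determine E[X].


Let X = Σ_S X_S over the C(7, 5) = 21 subsets S of size 5, where X_S = 1 if the K_5 on S is monochromatic.
For a fixed S, the K_5 on S has C(5, 2) = 10 edges. P[all 10 edges red] = (1/2)^10, and likewise for blue, so P[monochromatic] = 2·(1/2)^10 = 2^{1 − 10} = 1/512.
By linearity of expectation: E[X] = C(7, 5) · 2^{1 − 10} = 21 · 1/512 = 21/512.
Numerically: E[X] ≈ 0.041016.

E[X] = C(7,5)·2^(1−C(5,2)) = 21/512 ≈ 0.041016.


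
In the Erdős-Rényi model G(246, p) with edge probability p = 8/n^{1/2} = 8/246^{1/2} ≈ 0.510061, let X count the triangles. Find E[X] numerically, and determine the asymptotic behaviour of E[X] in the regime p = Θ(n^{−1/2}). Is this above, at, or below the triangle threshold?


Number of potential triangles: C(246, 3) = 2450980.
Each occurs with probability p³ ≈ (0.510061)³ ≈ 1.32698893e-01.
By linearity: E[X] = C(246, 3)·p³ ≈ 2450980 · 1.32698893e-01 ≈ 325242.333072.
Since α = 1/2 < 1, p = c/n^{1/2} ≫ 1/n is above the triangle threshold p ~ 1/n. Asymptotically E[X] ~ (c³/6)·n^{3(1−α)} = (8³/6)·n^{1.5} → ∞; triangles are abundant w.h.p.

E[X] ≈ 325242.333072; in regime p = Θ(1/n^{1/2}) E[X] diverges (above the triangle threshold p ~ 1/n).


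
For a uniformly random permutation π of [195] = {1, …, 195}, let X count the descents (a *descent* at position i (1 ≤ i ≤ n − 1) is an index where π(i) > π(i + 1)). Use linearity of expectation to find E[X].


Write X = Σ X_I over i = 1, …, 194, with X_I the indicator of one descent.
There are 194 indicators.
For each fixed i, the pair (π(i), π(i+1)) is a uniformly random ordered pair of distinct values from {1, …, 195}; by symmetry P[π(i) > π(i+1)] = 1/2.
By linearity: E[X] = 194 · (1/2) = (195 − 1) · (1/2) = 97 ≈ 97.00000.

E[X] = 97 = 97.00000.


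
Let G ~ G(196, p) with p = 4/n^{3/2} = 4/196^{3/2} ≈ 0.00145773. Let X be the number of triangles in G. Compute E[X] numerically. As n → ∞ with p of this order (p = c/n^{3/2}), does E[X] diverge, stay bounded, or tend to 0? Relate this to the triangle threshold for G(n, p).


Number of potential triangles: C(196, 3) = 1235780.
Each occurs with probability p³ ≈ (0.00145773)³ ≈ 3.09761653e-09.
By linearity: E[X] = C(196, 3)·p³ ≈ 1235780 · 3.09761653e-09 ≈ 0.003828.
Since α = 3/2 > 1, p = c/n^{3/2} = o(1/n) is below the triangle threshold p ~ 1/n. Asymptotically E[X] ~ (c³/6)·n^{3(1−α)} = (4³/6)·n^{-1.5} → 0, so by Markov's inequality G has no triangles w.h.p.

E[X] ≈ 0.003828; in regime p = Θ(1/n^{3/2}) E[X] tends to 0 (below the triangle threshold p ~ 1/n).


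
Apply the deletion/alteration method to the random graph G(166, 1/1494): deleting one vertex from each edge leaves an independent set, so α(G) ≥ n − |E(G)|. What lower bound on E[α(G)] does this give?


E[|E(G)|] = C(166, 2)·p = 13695 · (1/1494) = 55/6.
E[α(G)] ≥ n − E[|E(G)|] = 166 − 55/6 = 941/6.
Numerically: ≈ 156.833.
(This is only a lower bound; the true E[α(G)] may be larger.)

E[α(G)] ≥ 941/6 ≈ 156.833.


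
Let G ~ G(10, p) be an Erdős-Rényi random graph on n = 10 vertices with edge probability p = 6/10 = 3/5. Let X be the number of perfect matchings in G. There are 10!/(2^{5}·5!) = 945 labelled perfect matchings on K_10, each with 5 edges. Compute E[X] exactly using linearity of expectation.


K_10 has 10!/(2^{5}·5!) = 945 labelled perfect matchings.
For each such perfect matching H, let X_H = 1 if all 5 edges of H are present in G. Then P[X_H = 1] = p^{5} = (3/5)^{5} = 243/3125.
By linearity: E[X] = Σ_H E[X_H] = 945 · p^{5} = 945 · 243/3125 = 45927/625.
Numerically: E[X] ≈ 73.4832.

E[X] = 945 · (3/5)^{5} = 45927/625 ≈ 73.4832.


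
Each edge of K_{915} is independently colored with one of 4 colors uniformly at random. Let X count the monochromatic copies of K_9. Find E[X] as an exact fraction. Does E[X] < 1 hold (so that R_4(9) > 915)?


E[X] = C(915, 9) · 4^{1 − 36} = 1190931166636537885130 · 4^{−35} = 1190931166636537885130/1180591620717411303424.
As a reduced fraction: E[X] = 595465583318268942565/590295810358705651712 ≈ 1.008758.
Is E[X] < 1? NO.
Since E[X] ≥ 1, the first-moment bound is inconclusive at n = 915; it does NOT by itself certify R_4(9) > 915.

E[X] = 595465583318268942565/590295810358705651712 ≈ 1.008758; E[X] ≥ 1; first-moment method inconclusive here.


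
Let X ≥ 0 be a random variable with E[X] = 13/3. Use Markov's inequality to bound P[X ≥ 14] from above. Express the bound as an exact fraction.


μ = E[X] = 13/3, a = 14.
Markov: P[X ≥ 14] ≤ μ/a = (13/3)/14 = 13/42.
Numerically: ≈ 0.30952.
(Since a = 14 > μ = 4.33333, the bound 13/42 is < 1 and informative.)

P[X ≥ 14] ≤ 13/42 ≈ 0.30952.


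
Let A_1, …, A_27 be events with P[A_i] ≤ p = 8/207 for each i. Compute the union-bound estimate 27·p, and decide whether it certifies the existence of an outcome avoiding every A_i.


Union bound: P[∪_{i=1}^{27} A_i] ≤ Σ_i P[A_i] ≤ 27·p = 27·(8/207) = 24/23.
Numerically: 24/23 ≈ 1.043.
Is 24/23 < 1? NO.
Since the bound 24/23 is ≥ 1, the union bound is uninformative here; it does NOT by itself certify existence.

27·p = 24/23 ≈ 1.043; existence NOT certified by the union bound.


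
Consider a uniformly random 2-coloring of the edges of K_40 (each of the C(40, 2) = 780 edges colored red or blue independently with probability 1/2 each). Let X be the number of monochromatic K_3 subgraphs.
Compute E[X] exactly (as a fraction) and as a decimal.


Let X = Σ_S X_S over the C(40, 3) = 9880 subsets S of size 3, where X_S = 1 if the K_3 on S is monochromatic.
For a fixed S, the K_3 on S has C(3, 2) = 3 edges. P[all 3 edges red] = (1/2)^3, and likewise for blue, so P[monochromatic] = 2·(1/2)^3 = 2^{1 − 3} = 1/4.
By linearity: E[X] = C(40, 3) · 2^{1 − 3} = 9880 · 1/4 = 2470.
Numerically: E[X] ≈ 2470.000000.

E[X] = C(40,3)·2^(1−C(3,2)) = 2470 ≈ 2470.000000.


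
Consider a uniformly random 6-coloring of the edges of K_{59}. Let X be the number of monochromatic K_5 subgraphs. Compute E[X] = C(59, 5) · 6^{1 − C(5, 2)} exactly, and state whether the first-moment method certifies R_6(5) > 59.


E[X] = C(59, 5) · 6^{1 − 10} = 5006386 · 6^{−9} = 5006386/10077696.
As a reduced fraction: E[X] = 2503193/5038848 ≈ 0.49678.
Is E[X] < 1? YES.
Since E[X] < 1, there exists a 6-coloring of K_{59} with no monochromatic K_5; hence R_6(5) > 59.

E[X] = 2503193/5038848 ≈ 0.49678; E[X] < 1, so R_6(5) > 59.


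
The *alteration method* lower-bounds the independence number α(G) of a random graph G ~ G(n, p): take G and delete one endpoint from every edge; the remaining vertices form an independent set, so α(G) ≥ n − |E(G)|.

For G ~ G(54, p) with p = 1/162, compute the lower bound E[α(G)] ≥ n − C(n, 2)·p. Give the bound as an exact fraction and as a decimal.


E[|E(G)|] = C(54, 2)·p = 1431 · (1/162) = 53/6.
E[α(G)] ≥ n − E[|E(G)|] = 54 − 53/6 = 271/6.
Numerically: ≈ 45.1667.
(This is only a lower bound; the true E[α(G)] may be larger.)

E[α(G)] ≥ 271/6 ≈ 45.1667.


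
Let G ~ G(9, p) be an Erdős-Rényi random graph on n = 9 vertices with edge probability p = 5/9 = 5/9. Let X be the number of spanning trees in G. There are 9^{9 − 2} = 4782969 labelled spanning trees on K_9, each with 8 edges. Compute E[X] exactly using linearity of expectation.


K_9 has 9^{9 − 2} = 4782969 labelled spanning trees.
For each such spanning tree H, let X_H = 1 if all 8 edges of H are present in G. Then P[X_H = 1] = p^{8} = (5/9)^{8} = 390625/43046721.
By linearity of expectation: E[X] = Σ_H E[X_H] = 4782969 · p^{8} = 4782969 · 390625/43046721 = 390625/9.
Numerically: E[X] ≈ 4.34e+04.

E[X] = 4782969 · (5/9)^{8} = 390625/9 ≈ 4.34e+04.


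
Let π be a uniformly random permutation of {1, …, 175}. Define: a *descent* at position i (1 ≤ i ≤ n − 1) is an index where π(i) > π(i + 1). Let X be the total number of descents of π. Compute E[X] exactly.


Write X = Σ X_I over i = 1, …, 174, with X_I the indicator of one descent.
There are 174 indicators.
For each fixed i, the pair (π(i), π(i+1)) is a uniformly random ordered pair of distinct values from {1, …, 175}; by symmetry P[π(i) > π(i+1)] = 1/2.
By linearity: E[X] = 174 · (1/2) = (175 − 1) · (1/2) = 87 ≈ 87.000000.

E[X] = 87 = 87.000000.


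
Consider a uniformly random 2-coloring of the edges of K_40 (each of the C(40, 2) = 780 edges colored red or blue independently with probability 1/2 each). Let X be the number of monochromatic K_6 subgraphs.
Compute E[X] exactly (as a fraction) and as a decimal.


Let X = Σ_S X_S over the C(40, 6) = 3838380 subsets S of size 6, where X_S = 1 if the K_6 on S is monochromatic.
For a fixed S, the K_6 on S has C(6, 2) = 15 edges. P[all 15 edges red] = (1/2)^15, and likewise for blue, so P[monochromatic] = 2·(1/2)^15 = 2^{1 − 15} = 1/16384.
By linearity of expectation: E[X] = C(40, 6) · 2^{1 − 15} = 3838380 · 1/16384 = 959595/4096.
Numerically: E[X] ≈ 234.2761.

E[X] = C(40,6)·2^(1−C(6,2)) = 959595/4096 ≈ 234.2761.


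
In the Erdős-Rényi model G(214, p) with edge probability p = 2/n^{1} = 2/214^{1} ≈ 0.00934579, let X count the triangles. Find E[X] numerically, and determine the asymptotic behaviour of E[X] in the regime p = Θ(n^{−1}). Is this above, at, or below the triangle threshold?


Number of potential triangles: C(214, 3) = 1610564.
Each occurs with probability p³ ≈ (0.00934579)³ ≈ 8.16297877e-07.
By linearity: E[X] = C(214, 3)·p³ ≈ 1610564 · 8.16297877e-07 ≈ 1.314700.
Here α = 1, so p = 2/n is exactly at the triangle threshold p ~ 1/n. Asymptotically E[X] → c³/6 = 2³/6 = 4/3 ≈ 1.333333, a bounded constant. In this regime the triangle count is asymptotically Poisson(c³/6).

E[X] ≈ 1.314700; in regime p = Θ(1/n^{1}) E[X] stays bounded (at the triangle threshold p ~ 1/n).


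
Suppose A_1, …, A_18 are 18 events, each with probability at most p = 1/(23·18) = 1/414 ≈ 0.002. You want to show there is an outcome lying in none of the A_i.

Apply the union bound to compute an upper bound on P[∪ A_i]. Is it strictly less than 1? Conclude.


Union bound: P[∪_{i=1}^{18} A_i] ≤ Σ_i P[A_i] ≤ 18·p = 18·(1/414) = 1/23.
Numerically: 1/23 ≈ 0.043.
Is 1/23 < 1? YES.
Since P[∪ A_i] ≤ 1/23 < 1, the complement has P[∩ A_i^c] ≥ 1 − 1/23 = 22/23 > 0, so some outcome avoids every A_i.

18·p = 1/23 ≈ 0.043; existence CERTIFIED by the union bound.


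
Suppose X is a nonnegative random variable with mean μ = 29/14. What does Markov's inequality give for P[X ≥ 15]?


μ = E[X] = 29/14, a = 15.
Markov: P[X ≥ 15] ≤ μ/a = (29/14)/15 = 29/210.
Numerically: ≈ 0.1381.
(Since a = 15 > μ = 2.0714, the bound 29/210 is < 1 and informative.)

P[X ≥ 15] ≤ 29/210 ≈ 0.1381.


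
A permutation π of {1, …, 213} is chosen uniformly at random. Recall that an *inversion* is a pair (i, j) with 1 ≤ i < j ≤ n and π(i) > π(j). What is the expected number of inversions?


Write X = Σ X_I over the C(213, 2) = 22578 pairs i < j, with X_I the indicator of one inversion.
There are 22578 indicators.
For each fixed pair i < j, the values π(i) and π(j) are two distinct elements of {1, …, 213} in uniformly random order; by symmetry P[π(i) > π(j)] = 1/2.
By linearity: E[X] = 22578 · (1/2) = C(213, 2) · (1/2) = 22578/2 = 11289 ≈ 11289.00000.

E[X] = 11289 = 11289.00000.


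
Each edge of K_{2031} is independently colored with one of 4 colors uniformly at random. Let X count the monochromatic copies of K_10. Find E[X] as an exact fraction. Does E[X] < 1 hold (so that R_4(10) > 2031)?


E[X] = C(2031, 10) · 4^{1 − 45} = 321883478221675085423322615 · 4^{−44} = 321883478221675085423322615/309485009821345068724781056.
As a reduced fraction: E[X] = 321883478221675085423322615/309485009821345068724781056 ≈ 1.0400616.
Is E[X] < 1? NO.
Since E[X] ≥ 1, the first-moment bound is inconclusive at n = 2031; it does NOT by itself certify R_4(10) > 2031.

E[X] = 321883478221675085423322615/309485009821345068724781056 ≈ 1.0400616; E[X] ≥ 1; first-moment method inconclusive here.


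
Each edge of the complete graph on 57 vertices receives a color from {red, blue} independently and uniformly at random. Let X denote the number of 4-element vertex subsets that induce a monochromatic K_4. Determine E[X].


Let X = Σ_S X_S over the C(57, 4) = 395010 subsets S of size 4, where X_S = 1 if the K_4 on S is monochromatic.
For a fixed S, the K_4 on S has C(4, 2) = 6 edges. P[all 6 edges red] = (1/2)^6, and likewise for blue, so P[monochromatic] = 2·(1/2)^6 = 2^{1 − 6} = 1/32.
By linearity of expectation: E[X] = C(57, 4) · 2^{1 − 6} = 395010 · 1/32 = 197505/16.
Numerically: E[X] ≈ 12344.06250.

E[X] = C(57,4)·2^(1−C(4,2)) = 197505/16 ≈ 12344.06250.


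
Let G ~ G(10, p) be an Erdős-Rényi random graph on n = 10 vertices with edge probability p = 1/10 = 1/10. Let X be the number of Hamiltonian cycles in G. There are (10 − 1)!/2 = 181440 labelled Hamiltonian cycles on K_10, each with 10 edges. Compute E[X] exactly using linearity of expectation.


K_10 has (10 − 1)!/2 = 181440 labelled Hamiltonian cycles.
For each such Hamiltonian cycle H, let X_H = 1 if all 10 edges of H are present in G. Then P[X_H = 1] = p^{10} = (1/10)^{10} = 1/10000000000.
By linearity: E[X] = Σ_H E[X_H] = 181440 · p^{10} = 181440 · 1/10000000000 = 567/31250000.
Numerically: E[X] ≈ 1.8144e-05.

E[X] = 181440 · (1/10)^{10} = 567/31250000 ≈ 1.8144e-05.


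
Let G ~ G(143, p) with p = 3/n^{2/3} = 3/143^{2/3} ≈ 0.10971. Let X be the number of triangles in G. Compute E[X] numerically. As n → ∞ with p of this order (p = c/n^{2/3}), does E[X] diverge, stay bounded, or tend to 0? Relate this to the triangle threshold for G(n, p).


Number of potential triangles: C(143, 3) = 477191.
Each occurs with probability p³ ≈ (0.10971)³ ≈ 1.3203580e-03.
By linearity: E[X] = C(143, 3)·p³ ≈ 477191 · 1.3203580e-03 ≈ 630.06294.
Since α = 2/3 < 1, p = c/n^{2/3} ≫ 1/n is above the triangle threshold p ~ 1/n. Asymptotically E[X] ~ (c³/6)·n^{3(1−α)} = (3³/6)·n^{1} → ∞; triangles are abundant w.h.p.

E[X] ≈ 630.06294; in regime p = Θ(1/n^{2/3}) E[X] diverges (above the triangle threshold p ~ 1/n).


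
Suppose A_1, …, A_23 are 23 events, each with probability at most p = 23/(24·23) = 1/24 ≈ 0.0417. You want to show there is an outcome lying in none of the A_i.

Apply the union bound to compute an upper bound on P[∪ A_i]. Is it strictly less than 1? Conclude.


Union bound: P[∪_{i=1}^{23} A_i] ≤ Σ_i P[A_i] ≤ 23·p = 23·(1/24) = 23/24.
Numerically: 23/24 ≈ 0.9583.
Is 23/24 < 1? YES.
Since P[∪ A_i] ≤ 23/24 < 1, the complement has P[∩ A_i^c] ≥ 1 − 23/24 = 1/24 > 0, so some outcome avoids every A_i.

23·p = 23/24 ≈ 0.9583; existence CERTIFIED by the union bound.


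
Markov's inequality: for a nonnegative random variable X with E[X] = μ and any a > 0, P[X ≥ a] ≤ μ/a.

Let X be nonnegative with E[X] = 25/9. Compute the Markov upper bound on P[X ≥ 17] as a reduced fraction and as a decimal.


μ = E[X] = 25/9, a = 17.
Markov: P[X ≥ 17] ≤ μ/a = (25/9)/17 = 25/153.
Numerically: ≈ 0.163399.
(Since a = 17 > μ = 2.777778, the bound 25/153 is < 1 and informative.)

P[X ≥ 17] ≤ 25/153 ≈ 0.163399.


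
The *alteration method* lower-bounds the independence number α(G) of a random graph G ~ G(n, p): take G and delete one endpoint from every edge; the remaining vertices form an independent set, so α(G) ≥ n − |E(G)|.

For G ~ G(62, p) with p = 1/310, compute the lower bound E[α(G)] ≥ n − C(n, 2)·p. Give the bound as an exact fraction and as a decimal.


E[|E(G)|] = C(62, 2)·p = 1891 · (1/310) = 61/10.
E[α(G)] ≥ n − E[|E(G)|] = 62 − 61/10 = 559/10.
Numerically: ≈ 55.90000.
(This is only a lower bound; the true E[α(G)] may be larger.)

E[α(G)] ≥ 559/10 ≈ 55.90000.


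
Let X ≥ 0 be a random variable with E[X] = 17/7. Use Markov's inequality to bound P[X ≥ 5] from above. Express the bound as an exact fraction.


μ = E[X] = 17/7, a = 5.
Markov: P[X ≥ 5] ≤ μ/a = (17/7)/5 = 17/35.
Numerically: ≈ 0.48571.
(Since a = 5 > μ = 2.42857, the bound 17/35 is < 1 and informative.)

P[X ≥ 5] ≤ 17/35 ≈ 0.48571.


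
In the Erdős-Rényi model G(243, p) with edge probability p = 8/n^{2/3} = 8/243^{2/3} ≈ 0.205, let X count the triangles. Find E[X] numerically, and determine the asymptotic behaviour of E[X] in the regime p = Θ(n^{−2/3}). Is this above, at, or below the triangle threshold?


Number of potential triangles: C(243, 3) = 2362041.
Each occurs with probability p³ ≈ (0.205)³ ≈ 8.67076e-03.
By linearity: E[X] = C(243, 3)·p³ ≈ 2362041 · 8.67076e-03 ≈ 20480.702.
Since α = 2/3 < 1, p = c/n^{2/3} ≫ 1/n is above the triangle threshold p ~ 1/n. Asymptotically E[X] ~ (c³/6)·n^{3(1−α)} = (8³/6)·n^{1} → ∞; triangles are abundant w.h.p.

E[X] ≈ 20480.702; in regime p = Θ(1/n^{2/3}) E[X] diverges (above the triangle threshold p ~ 1/n).


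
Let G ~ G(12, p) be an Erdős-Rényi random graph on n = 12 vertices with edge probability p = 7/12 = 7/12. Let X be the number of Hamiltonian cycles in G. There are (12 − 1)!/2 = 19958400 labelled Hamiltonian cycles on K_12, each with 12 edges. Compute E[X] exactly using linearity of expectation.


K_12 has (12 − 1)!/2 = 19958400 labelled Hamiltonian cycles.
For each such Hamiltonian cycle H, let X_H = 1 if all 12 edges of H are present in G. Then P[X_H = 1] = p^{12} = (7/12)^{12} = 13841287201/8916100448256.
By linearity: E[X] = Σ_H E[X_H] = 19958400 · p^{12} = 19958400 · 13841287201/8916100448256 = 26644477861925/859963392.
Numerically: E[X] ≈ 3.1e+04.

E[X] = 19958400 · (7/12)^{12} = 26644477861925/859963392 ≈ 3.1e+04.


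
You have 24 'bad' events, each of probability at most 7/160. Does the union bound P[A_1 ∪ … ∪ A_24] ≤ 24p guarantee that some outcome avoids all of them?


Union bound: P[∪_{i=1}^{24} A_i] ≤ Σ_i P[A_i] ≤ 24·p = 24·(7/160) = 21/20.
Numerically: 21/20 ≈ 1.050000.
Is 21/20 < 1? NO.
Since the bound 21/20 is ≥ 1, the union bound is uninformative here; it does NOT by itself certify existence.

24·p = 21/20 ≈ 1.050000; existence NOT certified by the union bound.


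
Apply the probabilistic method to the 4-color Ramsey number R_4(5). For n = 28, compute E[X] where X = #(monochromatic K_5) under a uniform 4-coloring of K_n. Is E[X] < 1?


E[X] = C(28, 5) · 4^{1 − 10} = 98280 · 4^{−9} = 98280/262144.
As a reduced fraction: E[X] = 12285/32768 ≈ 0.3749084.
Is E[X] < 1? YES.
Since E[X] < 1, there exists a 4-coloring of K_{28} with no monochromatic K_5; hence R_4(5) > 28.

E[X] = 12285/32768 ≈ 0.3749084; E[X] < 1, so R_4(5) > 28.


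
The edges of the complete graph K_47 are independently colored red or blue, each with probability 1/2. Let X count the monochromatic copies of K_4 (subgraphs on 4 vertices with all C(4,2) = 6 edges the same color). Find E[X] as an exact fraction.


Let X = Σ_S X_S over the C(47, 4) = 178365 subsets S of size 4, where X_S = 1 if the K_4 on S is monochromatic.
For a fixed S, the K_4 on S has C(4, 2) = 6 edges. P[all 6 edges red] = (1/2)^6, and likewise for blue, so P[monochromatic] = 2·(1/2)^6 = 2^{1 − 6} = 1/32.
By linearity: E[X] = C(47, 4) · 2^{1 − 6} = 178365 · 1/32 = 178365/32.
Numerically: E[X] ≈ 5573.906250.

E[X] = C(47,4)·2^(1−C(4,2)) = 178365/32 ≈ 5573.906250.


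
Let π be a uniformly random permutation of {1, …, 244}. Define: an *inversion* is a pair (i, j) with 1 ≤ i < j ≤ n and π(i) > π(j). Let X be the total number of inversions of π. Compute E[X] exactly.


Write X = Σ X_I over the C(244, 2) = 29646 pairs i < j, with X_I the indicator of one inversion.
There are 29646 indicators.
For each fixed pair i < j, the values π(i) and π(j) are two distinct elements of {1, …, 244} in uniformly random order; by symmetry P[π(i) > π(j)] = 1/2.
By linearity: E[X] = 29646 · (1/2) = C(244, 2) · (1/2) = 29646/2 = 14823 ≈ 14823.000.

E[X] = 14823 = 14823.000.


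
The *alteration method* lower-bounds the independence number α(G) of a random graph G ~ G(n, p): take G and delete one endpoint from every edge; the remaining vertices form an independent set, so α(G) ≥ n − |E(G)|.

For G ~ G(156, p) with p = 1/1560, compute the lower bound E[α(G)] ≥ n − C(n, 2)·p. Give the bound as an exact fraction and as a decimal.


E[|E(G)|] = C(156, 2)·p = 12090 · (1/1560) = 31/4.
E[α(G)] ≥ n − E[|E(G)|] = 156 − 31/4 = 593/4.
Numerically: ≈ 148.2500.
(This is only a lower bound; the true E[α(G)] may be larger.)

E[α(G)] ≥ 593/4 ≈ 148.2500.


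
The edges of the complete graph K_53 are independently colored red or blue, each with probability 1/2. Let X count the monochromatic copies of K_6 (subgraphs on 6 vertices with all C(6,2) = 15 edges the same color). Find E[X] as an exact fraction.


Let X = Σ_S X_S over the C(53, 6) = 22957480 subsets S of size 6, where X_S = 1 if the K_6 on S is monochromatic.
For a fixed S, the K_6 on S has C(6, 2) = 15 edges. P[all 15 edges red] = (1/2)^15, and likewise for blue, so P[monochromatic] = 2·(1/2)^15 = 2^{1 − 15} = 1/16384.
By linearity: E[X] = C(53, 6) · 2^{1 − 15} = 22957480 · 1/16384 = 2869685/2048.
Numerically: E[X] ≈ 1401.2134.

E[X] = C(53,6)·2^(1−C(6,2)) = 2869685/2048 ≈ 1401.2134.


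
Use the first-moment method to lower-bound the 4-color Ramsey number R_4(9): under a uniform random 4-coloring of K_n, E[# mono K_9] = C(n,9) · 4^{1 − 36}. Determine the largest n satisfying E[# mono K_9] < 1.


We need C(n, 9) · 4^{1 − 36} < 1, i.e. C(n, 9) < 4^{36 − 1} = 1180591620717411303424.
Check values of n near the boundary:
  n = 912: C(912, 9) = 1156095740032081475120; 1156095740032081475120 < 1180591620717411303424? YES
  n = 913: C(913, 9) = 1167605542753639808390; 1167605542753639808390 < 1180591620717411303424? YES
  n = 914: C(914, 9) = 1179217089587653905932; 1179217089587653905932 < 1180591620717411303424? YES
  n = 915: C(915, 9) = 1190931166636537885130; 1190931166636537885130 < 1180591620717411303424? NO
  n = 916: C(916, 9) = 1202748565202942340440; 1202748565202942340440 < 1180591620717411303424? NO
  n = 917: C(917, 9) = 1214670081818390006810; 1214670081818390006810 < 1180591620717411303424? NO
The largest n with C(n, 9) < 1180591620717411303424 is n = 914 (where E[X] = 294804272396913476483/295147905179352825856 ≈ 0.99884). Hence R_4(9) > 914, i.e. R_4(9) ≥ 915.

Largest n = 914; hence R_4(9) > 914.


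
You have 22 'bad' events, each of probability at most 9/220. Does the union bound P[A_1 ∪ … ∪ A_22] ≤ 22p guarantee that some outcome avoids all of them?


Union bound: P[∪_{i=1}^{22} A_i] ≤ Σ_i P[A_i] ≤ 22·p = 22·(9/220) = 9/10.
Numerically: 9/10 ≈ 0.9000.
Is 9/10 < 1? YES.
Since P[∪ A_i] ≤ 9/10 < 1, the complement has P[∩ A_i^c] ≥ 1 − 9/10 = 1/10 > 0, so some outcome avoids every A_i.

22·p = 9/10 ≈ 0.9000; existence CERTIFIED by the union bound.


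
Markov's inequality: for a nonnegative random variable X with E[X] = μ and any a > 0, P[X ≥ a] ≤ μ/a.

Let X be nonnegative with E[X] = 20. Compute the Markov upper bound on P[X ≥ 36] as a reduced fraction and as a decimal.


μ = E[X] = 20, a = 36.
Markov: P[X ≥ 36] ≤ μ/a = (20)/36 = 5/9.
Numerically: ≈ 0.55556.
(Since a = 36 > μ = 20.00000, the bound 5/9 is < 1 and informative.)

P[X ≥ 36] ≤ 5/9 ≈ 0.55556.


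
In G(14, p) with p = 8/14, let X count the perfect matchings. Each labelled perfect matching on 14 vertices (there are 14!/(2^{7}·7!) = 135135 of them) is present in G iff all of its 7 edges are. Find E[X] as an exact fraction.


K_14 has 14!/(2^{7}·7!) = 135135 labelled perfect matchings.
For each such perfect matching H, let X_H = 1 if all 7 edges of H are present in G. Then P[X_H = 1] = p^{7} = (4/7)^{7} = 16384/823543.
By linearity: E[X] = Σ_H E[X_H] = 135135 · p^{7} = 135135 · 16384/823543 = 316293120/117649.
Numerically: E[X] ≈ 2688.4.

E[X] = 135135 · (4/7)^{7} = 316293120/117649 ≈ 2688.4.


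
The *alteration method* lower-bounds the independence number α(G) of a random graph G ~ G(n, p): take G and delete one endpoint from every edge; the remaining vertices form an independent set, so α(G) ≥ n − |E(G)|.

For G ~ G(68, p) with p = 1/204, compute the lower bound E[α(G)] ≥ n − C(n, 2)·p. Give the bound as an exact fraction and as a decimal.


E[|E(G)|] = C(68, 2)·p = 2278 · (1/204) = 67/6.
E[α(G)] ≥ n − E[|E(G)|] = 68 − 67/6 = 341/6.
Numerically: ≈ 56.833.
(This is only a lower bound; the true E[α(G)] may be larger.)

E[α(G)] ≥ 341/6 ≈ 56.833.


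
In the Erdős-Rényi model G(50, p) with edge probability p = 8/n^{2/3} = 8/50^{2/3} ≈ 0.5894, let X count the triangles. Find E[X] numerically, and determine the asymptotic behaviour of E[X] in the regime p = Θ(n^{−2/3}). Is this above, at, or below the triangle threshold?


Number of potential triangles: C(50, 3) = 19600.
Each occurs with probability p³ ≈ (0.5894)³ ≈ 2.048000e-01.
By linearity: E[X] = C(50, 3)·p³ ≈ 19600 · 2.048000e-01 ≈ 4014.0800.
Since α = 2/3 < 1, p = c/n^{2/3} ≫ 1/n is above the triangle threshold p ~ 1/n. Asymptotically E[X] ~ (c³/6)·n^{3(1−α)} = (8³/6)·n^{1} → ∞; triangles are abundant w.h.p.

E[X] ≈ 4014.0800; in regime p = Θ(1/n^{2/3}) E[X] diverges (above the triangle threshold p ~ 1/n).
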